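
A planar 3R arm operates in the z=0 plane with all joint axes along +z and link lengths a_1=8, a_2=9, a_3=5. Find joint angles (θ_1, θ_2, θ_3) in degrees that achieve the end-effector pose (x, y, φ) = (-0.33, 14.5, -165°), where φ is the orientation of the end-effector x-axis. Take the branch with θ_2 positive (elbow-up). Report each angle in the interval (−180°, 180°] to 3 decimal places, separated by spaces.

58.192 30.006 106.802

wrist centre = target − a_3·(cos φ, sin φ) = (4.4996, 15.7941)
cos θ_2 = (269.7001−8²−9²)/(2·8·9) = 0.8660; θ_2 = 30.0060° (elbow-up)
β = atan2(15.7941,4.4996) = 74.0981°; ψ = atan2(4.5008,15.7938) = 15.9062°
θ_1 = β − ψ = 58.1919°
θ_3 = φ − θ_1 − θ_2 = 106.8021° (wrapped to (-180°,180°])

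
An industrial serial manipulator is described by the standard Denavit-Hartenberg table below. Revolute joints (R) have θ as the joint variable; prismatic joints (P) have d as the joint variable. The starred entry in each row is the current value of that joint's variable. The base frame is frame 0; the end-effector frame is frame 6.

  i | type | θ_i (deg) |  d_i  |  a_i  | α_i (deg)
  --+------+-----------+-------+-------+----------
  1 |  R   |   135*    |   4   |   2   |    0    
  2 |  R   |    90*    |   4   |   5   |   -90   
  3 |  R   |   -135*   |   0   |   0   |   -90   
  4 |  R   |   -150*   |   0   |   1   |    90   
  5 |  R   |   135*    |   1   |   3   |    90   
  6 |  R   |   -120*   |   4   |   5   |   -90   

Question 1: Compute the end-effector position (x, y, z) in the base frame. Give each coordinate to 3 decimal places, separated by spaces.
-3.945 -7.652 9.299

after link 1: o_1 = (-1.4142, 1.4142, 4.0000)
after link 2: o_2 = (-4.9497, -2.1213, 8.0000)
after link 3: o_3 = (-4.9497, -2.1213, 8.0000)
after link 4: o_4 = (-5.0292, -2.9079, 7.3876)
after link 5: o_5 = (-6.7837, -1.9376, 9.8331)
after link 6: o_6 = (-3.9450, -7.6523, 9.2995)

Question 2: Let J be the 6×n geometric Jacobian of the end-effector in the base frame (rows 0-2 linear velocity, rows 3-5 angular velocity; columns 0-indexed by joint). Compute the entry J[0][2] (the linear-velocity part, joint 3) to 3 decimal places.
-0.919

axis z_2 = (0.7071,-0.7071,0.0000); lever o_n−o_2 = (1.0047,-5.5310,1.2995)
cross product → J_v[:, 2] = (-0.9189,-0.9189,-3.2005)
J_ω[:, 2] = z_2
entry J[0][2] = -0.9189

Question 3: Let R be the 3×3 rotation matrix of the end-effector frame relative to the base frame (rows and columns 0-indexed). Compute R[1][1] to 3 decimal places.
End-effector y-axis (col 1 of R) = (0.4097,0.9097,-0.0670)
R[1][1] = 0.9097

0.910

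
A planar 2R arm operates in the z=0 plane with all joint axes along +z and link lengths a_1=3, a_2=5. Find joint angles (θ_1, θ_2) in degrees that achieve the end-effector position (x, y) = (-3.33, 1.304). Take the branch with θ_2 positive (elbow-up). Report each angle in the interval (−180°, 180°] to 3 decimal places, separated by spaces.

60.010 134.993

cos θ_2 = (12.7893−3²−5²)/(2·3·5) = -0.7070; θ_2 = 134.9932° (elbow-up)
β = atan2(1.3040,-3.3300) = 158.6151°; ψ = atan2(3.5360,-0.5351) = 98.6056°
θ_1 = β − ψ = 60.0095°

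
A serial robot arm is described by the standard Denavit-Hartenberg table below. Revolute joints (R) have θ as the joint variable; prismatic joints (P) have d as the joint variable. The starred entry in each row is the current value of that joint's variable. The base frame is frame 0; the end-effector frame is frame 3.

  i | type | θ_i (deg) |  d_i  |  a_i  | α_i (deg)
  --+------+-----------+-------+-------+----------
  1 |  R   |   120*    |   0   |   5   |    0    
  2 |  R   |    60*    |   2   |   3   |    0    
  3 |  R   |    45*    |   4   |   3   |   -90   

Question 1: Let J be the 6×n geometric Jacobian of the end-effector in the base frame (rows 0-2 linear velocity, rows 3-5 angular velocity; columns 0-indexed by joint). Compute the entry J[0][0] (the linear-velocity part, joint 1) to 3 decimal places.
axis z_0 = ẑ; lever o_n−o_0 = (-7.6213,2.2088,6.0000)
cross product → J_v[:, 0] = (-2.2088,-7.6213,0.0000)
J_ω[:, 0] = z_0
entry J[0][0] = -2.2088

-2.209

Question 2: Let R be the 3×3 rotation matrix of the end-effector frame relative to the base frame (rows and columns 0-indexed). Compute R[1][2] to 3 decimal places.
End-effector z-axis (col 2 of R) = (0.7071,-0.7071,0.0000)
R[1][2] = -0.7071

-0.707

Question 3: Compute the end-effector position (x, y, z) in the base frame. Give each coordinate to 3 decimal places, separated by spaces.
after link 1: o_1 = (-2.5000, 4.3301, 0.0000)
after link 2: o_2 = (-5.5000, 4.3301, 2.0000)
after link 3: o_3 = (-7.6213, 2.2088, 6.0000)

-7.621 2.209 6.000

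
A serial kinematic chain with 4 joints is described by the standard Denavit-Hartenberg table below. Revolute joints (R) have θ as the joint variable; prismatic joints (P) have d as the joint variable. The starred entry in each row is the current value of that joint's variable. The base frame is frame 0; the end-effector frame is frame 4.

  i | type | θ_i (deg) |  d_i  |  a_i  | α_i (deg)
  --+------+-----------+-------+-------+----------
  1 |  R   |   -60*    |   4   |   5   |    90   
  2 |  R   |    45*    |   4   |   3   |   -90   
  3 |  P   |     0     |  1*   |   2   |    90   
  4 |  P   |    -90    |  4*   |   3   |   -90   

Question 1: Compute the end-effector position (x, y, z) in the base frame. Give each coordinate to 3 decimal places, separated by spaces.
after link 1: o_1 = (2.5000, -4.3301, 4.0000)
after link 2: o_2 = (0.0966, -8.1672, 6.1213)
after link 3: o_3 = (0.4501, -8.7796, 8.2426)
after link 4: o_4 = (-1.9533, -12.6167, 6.1213)

-1.953 -12.617 6.121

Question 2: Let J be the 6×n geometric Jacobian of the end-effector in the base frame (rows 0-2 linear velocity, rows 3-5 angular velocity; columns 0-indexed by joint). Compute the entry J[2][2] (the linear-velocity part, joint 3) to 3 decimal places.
0.707

prismatic axis z_2 = (-0.3536,0.6124,0.7071)
J_v[:, 2] = z_2; J_ω[:, 2] = (0,0,0)
entry J[2][2] = 0.7071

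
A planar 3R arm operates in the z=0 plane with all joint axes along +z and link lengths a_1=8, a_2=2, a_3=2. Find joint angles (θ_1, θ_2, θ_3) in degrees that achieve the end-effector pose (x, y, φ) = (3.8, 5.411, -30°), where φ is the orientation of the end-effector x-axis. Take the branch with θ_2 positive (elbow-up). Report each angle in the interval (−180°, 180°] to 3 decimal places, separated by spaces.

wrist centre = target − a_3·(cos φ, sin φ) = (2.0679, 6.4110)
cos θ_2 = (45.3773−8²−2²)/(2·8·2) = -0.7070; θ_2 = 134.9880° (elbow-up)
β = atan2(6.4110,2.0679) = 72.1222°; ψ = atan2(1.4145,6.5861) = 12.1214°
θ_1 = β − ψ = 60.0008°
θ_3 = φ − θ_1 − θ_2 = 135.0112° (wrapped to (-180°,180°])

60.001 134.988 135.011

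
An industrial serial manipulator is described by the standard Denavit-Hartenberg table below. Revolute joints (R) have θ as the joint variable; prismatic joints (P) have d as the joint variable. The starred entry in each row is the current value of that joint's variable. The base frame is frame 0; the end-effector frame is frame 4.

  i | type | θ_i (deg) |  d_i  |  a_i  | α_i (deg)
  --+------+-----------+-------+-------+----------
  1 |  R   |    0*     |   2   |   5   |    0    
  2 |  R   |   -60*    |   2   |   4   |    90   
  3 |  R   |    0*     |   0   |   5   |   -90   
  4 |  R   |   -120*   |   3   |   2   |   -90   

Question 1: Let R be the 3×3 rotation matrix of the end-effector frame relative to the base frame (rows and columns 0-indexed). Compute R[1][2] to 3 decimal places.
End-effector z-axis (col 2 of R) = (0.0000,-1.0000,0.0000)
R[1][2] = -1.0000

-1.000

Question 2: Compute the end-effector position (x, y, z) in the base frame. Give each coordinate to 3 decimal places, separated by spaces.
after link 1: o_1 = (5.0000, 0.0000, 2.0000)
after link 2: o_2 = (7.0000, -3.4641, 4.0000)
after link 3: o_3 = (9.5000, -7.7942, 4.0000)
after link 4: o_4 = (7.5000, -7.7942, 7.0000)

7.500 -7.794 7.000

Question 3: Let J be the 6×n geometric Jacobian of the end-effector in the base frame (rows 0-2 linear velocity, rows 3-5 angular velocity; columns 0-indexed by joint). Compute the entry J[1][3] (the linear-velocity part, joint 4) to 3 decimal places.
axis z_3 = (0.0000,0.0000,1.0000); lever o_n−o_3 = (-2.0000,-0.0000,3.0000)
cross product → J_v[:, 3] = (0.0000,-2.0000,0.0000)
J_ω[:, 3] = z_3
entry J[1][3] = -2.0000

-2.000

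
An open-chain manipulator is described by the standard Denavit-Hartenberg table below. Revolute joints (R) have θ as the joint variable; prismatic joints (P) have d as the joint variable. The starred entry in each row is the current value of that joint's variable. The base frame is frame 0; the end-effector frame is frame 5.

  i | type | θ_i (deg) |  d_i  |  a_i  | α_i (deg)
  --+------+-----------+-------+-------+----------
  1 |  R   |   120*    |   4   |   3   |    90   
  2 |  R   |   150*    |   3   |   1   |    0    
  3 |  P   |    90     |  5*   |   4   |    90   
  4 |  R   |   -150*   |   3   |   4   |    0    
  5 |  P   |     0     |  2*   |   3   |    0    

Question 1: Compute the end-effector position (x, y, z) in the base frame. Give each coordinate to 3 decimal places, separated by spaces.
after link 1: o_1 = (-1.5000, 2.5981, 4.0000)
after link 2: o_2 = (1.5311, 3.3481, 4.5000)
after link 3: o_3 = (6.8612, 4.1160, 1.0359)
after link 4: o_4 = (5.5622, 2.3660, 5.5359)
after link 5: o_5 = (4.4796, 1.2410, 8.7859)

4.480 1.241 8.786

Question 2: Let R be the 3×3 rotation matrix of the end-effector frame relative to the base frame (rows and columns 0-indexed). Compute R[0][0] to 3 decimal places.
-0.650

End-effector x-axis (col 0 of R) = (-0.6495,0.1250,0.7500)
R[0][0] = -0.6495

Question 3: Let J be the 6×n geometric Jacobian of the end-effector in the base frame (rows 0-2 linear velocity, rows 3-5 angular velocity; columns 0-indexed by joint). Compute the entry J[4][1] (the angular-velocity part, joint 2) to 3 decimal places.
axis z_1 = (0.8660,0.5000,0.0000); lever o_n−o_1 = (5.9796,-1.3571,4.7859)
cross product → J_v[:, 1] = (2.3929,-4.1447,-4.1651)
J_ω[:, 1] = z_1
entry J[4][1] = 0.5000

0.500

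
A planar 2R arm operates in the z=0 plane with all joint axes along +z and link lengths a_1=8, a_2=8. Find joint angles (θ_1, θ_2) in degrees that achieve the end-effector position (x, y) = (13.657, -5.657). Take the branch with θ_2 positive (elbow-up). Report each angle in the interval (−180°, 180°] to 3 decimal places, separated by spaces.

-44.999 44.996

cos θ_2 = (218.5153−8²−8²)/(2·8·8) = 0.7072; θ_2 = 44.9964° (elbow-up)
β = atan2(-5.6570,13.6570) = -22.5003°; ψ = atan2(5.6565,13.6572) = 22.4982°
θ_1 = β − ψ = -44.9985°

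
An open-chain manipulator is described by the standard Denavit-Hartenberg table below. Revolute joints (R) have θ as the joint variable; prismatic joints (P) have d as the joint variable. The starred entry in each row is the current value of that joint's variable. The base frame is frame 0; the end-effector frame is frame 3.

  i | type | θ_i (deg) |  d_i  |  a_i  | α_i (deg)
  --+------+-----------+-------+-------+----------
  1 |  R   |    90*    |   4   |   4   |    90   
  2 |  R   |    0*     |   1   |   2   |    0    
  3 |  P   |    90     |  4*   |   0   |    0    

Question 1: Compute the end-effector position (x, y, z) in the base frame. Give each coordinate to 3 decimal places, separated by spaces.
after link 1: o_1 = (0.0000, 4.0000, 4.0000)
after link 2: o_2 = (1.0000, 6.0000, 4.0000)
after link 3: o_3 = (5.0000, 6.0000, 4.0000)

5.000 6.000 4.000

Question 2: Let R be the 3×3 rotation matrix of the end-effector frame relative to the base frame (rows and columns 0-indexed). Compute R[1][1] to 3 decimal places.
End-effector y-axis (col 1 of R) = (-0.0000,-1.0000,0.0000)
R[1][1] = -1.0000

-1.000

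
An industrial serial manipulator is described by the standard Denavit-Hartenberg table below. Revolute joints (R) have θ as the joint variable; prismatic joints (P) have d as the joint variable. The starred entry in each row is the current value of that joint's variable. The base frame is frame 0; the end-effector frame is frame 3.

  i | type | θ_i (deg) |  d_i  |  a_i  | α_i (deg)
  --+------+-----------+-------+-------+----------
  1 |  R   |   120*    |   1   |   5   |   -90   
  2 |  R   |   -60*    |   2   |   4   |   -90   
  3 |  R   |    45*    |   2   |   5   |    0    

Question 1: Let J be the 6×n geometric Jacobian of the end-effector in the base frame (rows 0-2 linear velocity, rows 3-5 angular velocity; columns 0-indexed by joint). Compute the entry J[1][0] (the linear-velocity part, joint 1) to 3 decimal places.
-3.920

axis z_0 = ẑ; lever o_n−o_0 = (-3.9201,9.8609,6.5260)
cross product → J_v[:, 0] = (-9.8609,-3.9201,0.0000)
J_ω[:, 0] = z_0
entry J[1][0] = -3.9201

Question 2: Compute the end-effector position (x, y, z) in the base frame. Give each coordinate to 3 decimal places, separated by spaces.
-3.920 9.861 6.526

after link 1: o_1 = (-2.5000, 4.3301, 1.0000)
after link 2: o_2 = (-5.2321, 5.0622, 4.4641)
after link 3: o_3 = (-3.9201, 9.8609, 6.5260)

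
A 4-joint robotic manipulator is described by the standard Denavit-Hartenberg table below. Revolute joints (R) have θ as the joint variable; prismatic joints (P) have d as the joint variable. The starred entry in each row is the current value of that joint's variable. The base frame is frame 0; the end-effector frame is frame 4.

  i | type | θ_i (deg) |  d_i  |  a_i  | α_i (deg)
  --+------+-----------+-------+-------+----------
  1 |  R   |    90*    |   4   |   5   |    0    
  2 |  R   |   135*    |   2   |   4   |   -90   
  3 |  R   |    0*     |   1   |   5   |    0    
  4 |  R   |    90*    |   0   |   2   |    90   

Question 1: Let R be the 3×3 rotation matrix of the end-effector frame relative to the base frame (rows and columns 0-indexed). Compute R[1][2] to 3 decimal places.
End-effector z-axis (col 2 of R) = (-0.7071,-0.7071,0.0000)
R[1][2] = -0.7071

-0.707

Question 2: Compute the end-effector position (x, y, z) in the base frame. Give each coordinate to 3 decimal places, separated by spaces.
after link 1: o_1 = (0.0000, 5.0000, 4.0000)
after link 2: o_2 = (-2.8284, 2.1716, 6.0000)
after link 3: o_3 = (-5.6569, -2.0711, 6.0000)
after link 4: o_4 = (-5.6569, -2.0711, 4.0000)

-5.657 -2.071 4.000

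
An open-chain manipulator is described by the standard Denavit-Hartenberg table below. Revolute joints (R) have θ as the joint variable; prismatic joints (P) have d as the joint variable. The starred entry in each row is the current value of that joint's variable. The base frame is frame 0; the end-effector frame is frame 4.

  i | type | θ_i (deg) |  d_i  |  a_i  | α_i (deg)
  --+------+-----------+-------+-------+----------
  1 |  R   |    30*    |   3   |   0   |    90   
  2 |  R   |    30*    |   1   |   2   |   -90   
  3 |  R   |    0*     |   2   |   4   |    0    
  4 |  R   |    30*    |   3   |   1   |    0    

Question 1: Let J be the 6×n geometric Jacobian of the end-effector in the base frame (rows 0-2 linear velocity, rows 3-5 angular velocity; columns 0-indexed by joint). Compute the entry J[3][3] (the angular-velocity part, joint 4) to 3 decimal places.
axis z_3 = (-0.4330,-0.2500,0.8660); lever o_n−o_3 = (-0.8995,0.0580,3.0311)
cross product → J_v[:, 3] = (-0.8080,0.5335,-0.2500)
J_ω[:, 3] = z_3
entry J[3][3] = -0.4330

-0.433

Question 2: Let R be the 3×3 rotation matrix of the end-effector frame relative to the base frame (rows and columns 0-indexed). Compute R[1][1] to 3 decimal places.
End-effector y-axis (col 1 of R) = (-0.8080,0.5335,-0.2500)
R[1][1] = 0.5335

0.533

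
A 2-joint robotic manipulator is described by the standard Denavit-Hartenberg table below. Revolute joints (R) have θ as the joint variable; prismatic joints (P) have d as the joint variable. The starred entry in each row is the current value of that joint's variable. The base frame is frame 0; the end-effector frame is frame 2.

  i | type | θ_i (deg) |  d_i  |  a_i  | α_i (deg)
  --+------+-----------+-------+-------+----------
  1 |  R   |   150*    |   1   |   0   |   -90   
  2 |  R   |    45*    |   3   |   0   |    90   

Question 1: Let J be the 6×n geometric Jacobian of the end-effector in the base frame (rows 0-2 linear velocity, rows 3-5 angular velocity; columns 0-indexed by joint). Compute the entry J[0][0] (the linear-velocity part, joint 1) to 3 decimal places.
axis z_0 = ẑ; lever o_n−o_0 = (-1.5000,-2.5981,1.0000)
cross product → J_v[:, 0] = (2.5981,-1.5000,0.0000)
J_ω[:, 0] = z_0
entry J[0][0] = 2.5981

2.598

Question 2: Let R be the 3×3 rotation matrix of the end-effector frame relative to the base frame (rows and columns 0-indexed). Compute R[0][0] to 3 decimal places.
End-effector x-axis (col 0 of R) = (-0.6124,0.3536,-0.7071)
R[0][0] = -0.6124

-0.612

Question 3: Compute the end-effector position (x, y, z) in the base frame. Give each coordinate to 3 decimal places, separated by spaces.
after link 1: o_1 = (0.0000, 0.0000, 1.0000)
after link 2: o_2 = (-1.5000, -2.5981, 1.0000)

-1.500 -2.598 1.000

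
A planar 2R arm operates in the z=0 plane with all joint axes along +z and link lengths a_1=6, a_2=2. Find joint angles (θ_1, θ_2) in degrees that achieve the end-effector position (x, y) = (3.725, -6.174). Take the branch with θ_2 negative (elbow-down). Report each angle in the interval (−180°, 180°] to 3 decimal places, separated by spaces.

cos θ_2 = (51.9939−6²−2²)/(2·6·2) = 0.4997; θ_2 = -60.0168° (elbow-down)
β = atan2(-6.1740,3.7250) = -58.8959°; ψ = atan2(-1.7323,6.9995) = -13.9011°
θ_1 = β − ψ = -44.9948°

-44.995 -60.017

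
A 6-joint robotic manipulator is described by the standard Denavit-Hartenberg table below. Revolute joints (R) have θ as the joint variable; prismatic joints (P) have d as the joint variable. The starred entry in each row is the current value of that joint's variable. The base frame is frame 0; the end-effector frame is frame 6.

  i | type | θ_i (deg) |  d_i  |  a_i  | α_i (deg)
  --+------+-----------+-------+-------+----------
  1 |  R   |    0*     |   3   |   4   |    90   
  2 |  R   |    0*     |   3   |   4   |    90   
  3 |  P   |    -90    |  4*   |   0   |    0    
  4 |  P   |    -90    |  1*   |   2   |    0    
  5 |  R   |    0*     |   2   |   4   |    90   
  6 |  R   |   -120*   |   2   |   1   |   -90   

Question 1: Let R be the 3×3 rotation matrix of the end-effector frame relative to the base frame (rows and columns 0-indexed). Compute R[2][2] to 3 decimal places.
0.500

End-effector z-axis (col 2 of R) = (-0.8660,0.0000,0.5000)
R[2][2] = 0.5000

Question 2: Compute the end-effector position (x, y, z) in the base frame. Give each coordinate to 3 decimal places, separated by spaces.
2.500 -5.000 -3.134

after link 1: o_1 = (4.0000, 0.0000, 3.0000)
after link 2: o_2 = (8.0000, -3.0000, 3.0000)
after link 3: o_3 = (8.0000, -3.0000, -1.0000)
after link 4: o_4 = (6.0000, -3.0000, -2.0000)
after link 5: o_5 = (2.0000, -3.0000, -4.0000)
after link 6: o_6 = (2.5000, -5.0000, -3.1340)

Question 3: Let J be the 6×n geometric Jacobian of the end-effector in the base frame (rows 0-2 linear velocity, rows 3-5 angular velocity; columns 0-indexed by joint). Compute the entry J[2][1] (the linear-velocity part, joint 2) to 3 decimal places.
axis z_1 = (0.0000,-1.0000,0.0000); lever o_n−o_1 = (-1.5000,-5.0000,-6.1340)
cross product → J_v[:, 1] = (6.1340,-0.0000,-1.5000)
J_ω[:, 1] = z_1
entry J[2][1] = -1.5000

-1.500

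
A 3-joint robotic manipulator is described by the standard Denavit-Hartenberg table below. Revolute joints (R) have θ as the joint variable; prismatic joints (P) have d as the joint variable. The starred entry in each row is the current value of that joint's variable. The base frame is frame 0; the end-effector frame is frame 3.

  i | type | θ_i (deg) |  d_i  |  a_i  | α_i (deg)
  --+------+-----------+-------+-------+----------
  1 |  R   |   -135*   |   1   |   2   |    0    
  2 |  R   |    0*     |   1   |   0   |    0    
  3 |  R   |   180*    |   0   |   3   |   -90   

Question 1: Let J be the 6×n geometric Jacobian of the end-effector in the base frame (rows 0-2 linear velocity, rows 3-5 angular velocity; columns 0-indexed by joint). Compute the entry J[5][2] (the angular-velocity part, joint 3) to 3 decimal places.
1.000

axis z_2 = (0.0000,0.0000,1.0000); lever o_n−o_2 = (2.1213,2.1213,0.0000)
cross product → J_v[:, 2] = (-2.1213,2.1213,0.0000)
J_ω[:, 2] = z_2
entry J[5][2] = 1.0000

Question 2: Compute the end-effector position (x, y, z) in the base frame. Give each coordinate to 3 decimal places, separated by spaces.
after link 1: o_1 = (-1.4142, -1.4142, 1.0000)
after link 2: o_2 = (-1.4142, -1.4142, 2.0000)
after link 3: o_3 = (0.7071, 0.7071, 2.0000)

0.707 0.707 2.000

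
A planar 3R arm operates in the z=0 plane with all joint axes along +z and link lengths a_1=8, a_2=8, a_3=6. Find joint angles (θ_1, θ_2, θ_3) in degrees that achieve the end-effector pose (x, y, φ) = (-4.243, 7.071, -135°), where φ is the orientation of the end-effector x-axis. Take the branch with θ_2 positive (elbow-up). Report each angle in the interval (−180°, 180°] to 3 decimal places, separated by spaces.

45.001 90.001 89.998

wrist centre = target − a_3·(cos φ, sin φ) = (-0.0004, 11.3136)
cos θ_2 = (127.9985−8²−8²)/(2·8·8) = -0.0000; θ_2 = 90.0007° (elbow-up)
β = atan2(11.3136,-0.0004) = 90.0018°; ψ = atan2(8.0000,7.9999) = 45.0003°
θ_1 = β − ψ = 45.0015°
θ_3 = φ − θ_1 − θ_2 = 89.9978° (wrapped to (-180°,180°])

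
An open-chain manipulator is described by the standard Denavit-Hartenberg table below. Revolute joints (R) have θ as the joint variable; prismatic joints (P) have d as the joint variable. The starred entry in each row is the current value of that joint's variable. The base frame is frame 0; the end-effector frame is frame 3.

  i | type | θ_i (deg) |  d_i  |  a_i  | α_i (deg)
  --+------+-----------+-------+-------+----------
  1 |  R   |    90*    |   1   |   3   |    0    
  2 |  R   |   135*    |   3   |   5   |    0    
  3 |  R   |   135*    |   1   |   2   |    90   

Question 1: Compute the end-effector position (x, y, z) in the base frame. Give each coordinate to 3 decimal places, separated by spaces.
-1.536 -0.536 5.000

after link 1: o_1 = (0.0000, 3.0000, 1.0000)
after link 2: o_2 = (-3.5355, -0.5355, 4.0000)
after link 3: o_3 = (-1.5355, -0.5355, 5.0000)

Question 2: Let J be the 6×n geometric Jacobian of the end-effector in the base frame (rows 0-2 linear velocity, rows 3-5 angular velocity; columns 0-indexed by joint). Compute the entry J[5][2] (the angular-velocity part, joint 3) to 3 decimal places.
axis z_2 = (0.0000,0.0000,1.0000); lever o_n−o_2 = (2.0000,-0.0000,1.0000)
cross product → J_v[:, 2] = (0.0000,2.0000,-0.0000)
J_ω[:, 2] = z_2
entry J[5][2] = 1.0000

1.000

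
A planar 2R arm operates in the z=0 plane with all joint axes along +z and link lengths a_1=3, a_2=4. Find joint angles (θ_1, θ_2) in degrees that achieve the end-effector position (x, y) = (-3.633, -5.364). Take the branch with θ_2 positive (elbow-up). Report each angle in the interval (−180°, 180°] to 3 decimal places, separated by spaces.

cos θ_2 = (41.9712−3²−4²)/(2·3·4) = 0.7071; θ_2 = 44.9979° (elbow-up)
β = atan2(-5.3640,-3.6330) = -124.1095°; ψ = atan2(2.8283,5.8285) = 25.8852°
θ_1 = β − ψ = -149.9947°

-149.995 44.998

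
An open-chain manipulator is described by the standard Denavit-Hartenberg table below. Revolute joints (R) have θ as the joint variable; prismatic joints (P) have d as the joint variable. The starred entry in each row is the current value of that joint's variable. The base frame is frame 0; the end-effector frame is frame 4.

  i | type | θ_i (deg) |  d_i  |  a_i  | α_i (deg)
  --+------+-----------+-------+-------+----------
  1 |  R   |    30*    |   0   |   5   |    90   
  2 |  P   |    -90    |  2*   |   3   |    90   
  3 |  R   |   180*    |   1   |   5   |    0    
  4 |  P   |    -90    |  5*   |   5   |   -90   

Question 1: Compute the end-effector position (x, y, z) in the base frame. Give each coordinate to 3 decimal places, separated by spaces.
after link 1: o_1 = (4.3301, 2.5000, 0.0000)
after link 2: o_2 = (5.3301, 0.7679, -3.0000)
after link 3: o_3 = (4.4641, 0.2679, 2.0000)
after link 4: o_4 = (2.6340, -6.5622, 2.0000)

2.634 -6.562 2.000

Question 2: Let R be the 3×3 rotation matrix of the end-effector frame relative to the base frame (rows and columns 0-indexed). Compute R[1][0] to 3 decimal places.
-0.866

End-effector x-axis (col 0 of R) = (0.5000,-0.8660,0.0000)
R[1][0] = -0.8660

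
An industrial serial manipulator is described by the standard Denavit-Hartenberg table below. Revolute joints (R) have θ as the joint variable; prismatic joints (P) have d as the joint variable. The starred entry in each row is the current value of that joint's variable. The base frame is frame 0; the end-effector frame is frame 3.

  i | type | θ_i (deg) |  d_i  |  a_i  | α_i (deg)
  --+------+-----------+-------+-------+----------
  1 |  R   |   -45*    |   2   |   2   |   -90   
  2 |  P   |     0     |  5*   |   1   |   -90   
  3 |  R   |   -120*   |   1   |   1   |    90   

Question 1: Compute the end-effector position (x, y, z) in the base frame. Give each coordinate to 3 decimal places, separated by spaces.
5.916 2.380 1.000

after link 1: o_1 = (1.4142, -1.4142, 2.0000)
after link 2: o_2 = (5.6569, 1.4142, 2.0000)
after link 3: o_3 = (5.9157, 2.3801, 1.0000)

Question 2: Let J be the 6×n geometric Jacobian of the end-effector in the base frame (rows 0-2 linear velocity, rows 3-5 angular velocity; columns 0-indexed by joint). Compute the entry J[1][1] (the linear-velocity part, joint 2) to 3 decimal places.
prismatic axis z_1 = (0.7071,0.7071,0.0000)
J_v[:, 1] = z_1; J_ω[:, 1] = (0,0,0)
entry J[1][1] = 0.7071

0.707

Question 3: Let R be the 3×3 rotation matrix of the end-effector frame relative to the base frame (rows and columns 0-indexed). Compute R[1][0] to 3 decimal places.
0.966

End-effector x-axis (col 0 of R) = (0.2588,0.9659,0.0000)
R[1][0] = 0.9659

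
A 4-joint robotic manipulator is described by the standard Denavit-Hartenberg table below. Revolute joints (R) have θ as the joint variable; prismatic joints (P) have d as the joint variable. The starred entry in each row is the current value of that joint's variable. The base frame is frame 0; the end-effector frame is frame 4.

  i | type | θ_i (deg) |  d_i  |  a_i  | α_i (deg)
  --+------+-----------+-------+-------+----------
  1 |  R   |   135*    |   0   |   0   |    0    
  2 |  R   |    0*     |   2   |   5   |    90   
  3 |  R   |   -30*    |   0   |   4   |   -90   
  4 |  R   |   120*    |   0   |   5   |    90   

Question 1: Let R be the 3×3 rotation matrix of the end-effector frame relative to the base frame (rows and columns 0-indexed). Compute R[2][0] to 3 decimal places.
0.250

End-effector x-axis (col 0 of R) = (-0.3062,-0.9186,0.2500)
R[2][0] = 0.2500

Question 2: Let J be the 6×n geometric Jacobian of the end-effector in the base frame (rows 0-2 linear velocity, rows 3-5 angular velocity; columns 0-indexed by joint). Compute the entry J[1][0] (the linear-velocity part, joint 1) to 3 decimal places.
axis z_0 = ẑ; lever o_n−o_0 = (-7.5160,1.3922,1.2500)
cross product → J_v[:, 0] = (-1.3922,-7.5160,0.0000)
J_ω[:, 0] = z_0
entry J[1][0] = -7.5160

-7.516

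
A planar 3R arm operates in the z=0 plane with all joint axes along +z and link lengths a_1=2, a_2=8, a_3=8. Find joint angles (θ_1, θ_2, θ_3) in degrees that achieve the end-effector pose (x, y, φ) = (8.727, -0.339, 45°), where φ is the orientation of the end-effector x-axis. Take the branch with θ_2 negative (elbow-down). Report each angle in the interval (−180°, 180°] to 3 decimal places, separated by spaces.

59.985 -134.991 120.006

wrist centre = target − a_3·(cos φ, sin φ) = (3.0701, -5.9959)
cos θ_2 = (45.3761−2²−8²)/(2·2·8) = -0.7070; θ_2 = -134.9912° (elbow-down)
β = atan2(-5.9959,3.0701) = -62.8855°; ψ = atan2(-5.6577,-3.6560) = -122.8703°
θ_1 = β − ψ = 59.9848°
θ_3 = φ − θ_1 − θ_2 = 120.0064° (wrapped to (-180°,180°])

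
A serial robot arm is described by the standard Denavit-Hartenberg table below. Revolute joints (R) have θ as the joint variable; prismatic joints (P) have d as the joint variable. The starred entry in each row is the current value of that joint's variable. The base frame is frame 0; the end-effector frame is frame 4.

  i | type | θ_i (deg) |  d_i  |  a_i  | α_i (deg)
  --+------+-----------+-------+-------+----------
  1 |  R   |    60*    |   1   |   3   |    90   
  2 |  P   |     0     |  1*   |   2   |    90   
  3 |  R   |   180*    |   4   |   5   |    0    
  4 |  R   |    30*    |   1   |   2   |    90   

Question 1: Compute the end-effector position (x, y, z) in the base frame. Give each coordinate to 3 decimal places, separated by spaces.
after link 1: o_1 = (1.5000, 2.5981, 1.0000)
after link 2: o_2 = (3.3660, 3.8301, 1.0000)
after link 3: o_3 = (0.8660, -0.5000, -3.0000)
after link 4: o_4 = (-0.8660, -1.5000, -4.0000)

-0.866 -1.500 -4.000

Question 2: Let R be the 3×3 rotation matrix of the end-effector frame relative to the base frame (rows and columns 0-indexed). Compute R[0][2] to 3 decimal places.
End-effector z-axis (col 2 of R) = (0.5000,-0.8660,0.0000)
R[0][2] = 0.5000

0.500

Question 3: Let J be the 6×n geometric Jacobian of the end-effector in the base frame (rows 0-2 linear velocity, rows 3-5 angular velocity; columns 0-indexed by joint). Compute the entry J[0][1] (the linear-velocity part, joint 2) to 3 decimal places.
prismatic axis z_1 = (0.8660,-0.5000,0.0000)
J_v[:, 1] = z_1; J_ω[:, 1] = (0,0,0)
entry J[0][1] = 0.8660

0.866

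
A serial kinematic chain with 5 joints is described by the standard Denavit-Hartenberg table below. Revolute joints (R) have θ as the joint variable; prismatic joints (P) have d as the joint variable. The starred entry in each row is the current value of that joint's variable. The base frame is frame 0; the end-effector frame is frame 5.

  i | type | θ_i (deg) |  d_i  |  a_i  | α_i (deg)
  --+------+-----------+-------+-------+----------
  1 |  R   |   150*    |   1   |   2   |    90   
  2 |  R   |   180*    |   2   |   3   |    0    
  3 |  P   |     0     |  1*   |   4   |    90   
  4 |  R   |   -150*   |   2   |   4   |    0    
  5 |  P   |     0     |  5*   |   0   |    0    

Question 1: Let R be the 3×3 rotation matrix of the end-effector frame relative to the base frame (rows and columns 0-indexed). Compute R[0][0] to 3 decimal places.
-1.000

End-effector x-axis (col 0 of R) = (-1.0000,0.0000,-0.0000)
R[0][0] = -1.0000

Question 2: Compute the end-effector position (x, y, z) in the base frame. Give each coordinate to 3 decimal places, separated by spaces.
after link 1: o_1 = (-1.7321, 1.0000, 1.0000)
after link 2: o_2 = (1.8660, 1.2321, 1.0000)
after link 3: o_3 = (5.8301, 0.0981, 1.0000)
after link 4: o_4 = (1.8301, 0.0981, 3.0000)
after link 5: o_5 = (1.8301, 0.0981, 8.0000)

1.830 0.098 8.000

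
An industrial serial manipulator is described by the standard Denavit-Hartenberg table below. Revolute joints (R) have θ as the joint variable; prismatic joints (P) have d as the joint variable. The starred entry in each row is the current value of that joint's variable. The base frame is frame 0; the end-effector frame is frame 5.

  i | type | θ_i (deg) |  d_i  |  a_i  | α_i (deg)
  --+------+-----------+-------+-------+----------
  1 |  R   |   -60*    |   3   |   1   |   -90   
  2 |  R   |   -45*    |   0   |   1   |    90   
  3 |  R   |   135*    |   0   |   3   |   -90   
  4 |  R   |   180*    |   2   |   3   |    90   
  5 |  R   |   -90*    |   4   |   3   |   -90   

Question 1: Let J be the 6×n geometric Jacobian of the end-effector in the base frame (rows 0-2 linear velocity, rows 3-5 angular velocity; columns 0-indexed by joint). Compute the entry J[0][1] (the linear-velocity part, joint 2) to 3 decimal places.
axis z_1 = (0.8660,0.5000,0.0000); lever o_n−o_1 = (2.6301,-3.1413,-1.6213)
cross product → J_v[:, 1] = (-0.8107,1.4041,-4.0355)
J_ω[:, 1] = z_1
entry J[0][1] = -0.8107

-0.811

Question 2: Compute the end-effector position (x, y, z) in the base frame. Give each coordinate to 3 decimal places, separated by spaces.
3.130 -4.007 1.379

after link 1: o_1 = (0.5000, -0.8660, 3.0000)
after link 2: o_2 = (0.8536, -1.4784, 3.7071)
after link 3: o_3 = (1.9407, 0.8813, 2.2071)
after link 4: o_4 = (-0.8712, -1.3195, 2.7071)
after link 5: o_5 = (3.1301, -4.0073, 1.3787)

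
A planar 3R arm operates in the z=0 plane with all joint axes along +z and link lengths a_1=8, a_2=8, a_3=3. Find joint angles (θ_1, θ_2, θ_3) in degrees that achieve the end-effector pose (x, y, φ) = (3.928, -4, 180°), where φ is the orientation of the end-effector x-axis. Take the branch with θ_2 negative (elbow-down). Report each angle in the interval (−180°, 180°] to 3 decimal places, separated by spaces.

wrist centre = target − a_3·(cos φ, sin φ) = (6.9280, -4.0000)
cos θ_2 = (63.9972−8²−8²)/(2·8·8) = -0.5000; θ_2 = -120.0015° (elbow-down)
β = atan2(-4.0000,6.9280) = -30.0007°; ψ = atan2(-6.9281,3.9998) = -60.0007°
θ_1 = β − ψ = 30.0000°
θ_3 = φ − θ_1 − θ_2 = -89.9985° (wrapped to (-180°,180°])

30.000 -120.001 -89.999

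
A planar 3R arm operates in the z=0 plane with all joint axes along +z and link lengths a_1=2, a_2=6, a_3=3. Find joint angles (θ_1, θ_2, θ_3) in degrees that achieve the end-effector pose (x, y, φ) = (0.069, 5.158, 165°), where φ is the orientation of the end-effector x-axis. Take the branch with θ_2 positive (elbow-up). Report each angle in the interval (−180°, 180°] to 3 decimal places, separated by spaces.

wrist centre = target − a_3·(cos φ, sin φ) = (2.9668, 4.3815)
cos θ_2 = (27.9997−2²−6²)/(2·2·6) = -0.5000; θ_2 = 120.0009° (elbow-up)
β = atan2(4.3815,2.9668) = 55.8978°; ψ = atan2(5.1961,-1.0001) = 100.8943°
θ_1 = β − ψ = -44.9966°
θ_3 = φ − θ_1 − θ_2 = 89.9957° (wrapped to (-180°,180°])

-44.997 120.001 89.996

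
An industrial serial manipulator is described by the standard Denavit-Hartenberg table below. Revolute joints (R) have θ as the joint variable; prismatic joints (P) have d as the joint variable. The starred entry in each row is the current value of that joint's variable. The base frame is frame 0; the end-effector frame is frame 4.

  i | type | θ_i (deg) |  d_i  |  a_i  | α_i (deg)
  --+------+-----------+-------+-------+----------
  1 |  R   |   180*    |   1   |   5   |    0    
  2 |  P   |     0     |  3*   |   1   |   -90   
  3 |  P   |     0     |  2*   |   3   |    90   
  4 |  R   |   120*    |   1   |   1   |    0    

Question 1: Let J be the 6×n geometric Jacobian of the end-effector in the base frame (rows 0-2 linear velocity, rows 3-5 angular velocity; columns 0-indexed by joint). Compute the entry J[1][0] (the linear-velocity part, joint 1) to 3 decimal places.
axis z_0 = ẑ; lever o_n−o_0 = (-8.5000,-2.8660,5.0000)
cross product → J_v[:, 0] = (2.8660,-8.5000,0.0000)
J_ω[:, 0] = z_0
entry J[1][0] = -8.5000

-8.500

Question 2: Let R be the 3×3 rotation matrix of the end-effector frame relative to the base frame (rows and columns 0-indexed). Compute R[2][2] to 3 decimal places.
End-effector z-axis (col 2 of R) = (0.0000,0.0000,1.0000)
R[2][2] = 1.0000

1.000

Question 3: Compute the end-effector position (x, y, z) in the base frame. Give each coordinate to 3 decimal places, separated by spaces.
-8.500 -2.866 5.000

after link 1: o_1 = (-5.0000, 0.0000, 1.0000)
after link 2: o_2 = (-6.0000, 0.0000, 4.0000)
after link 3: o_3 = (-9.0000, -2.0000, 4.0000)
after link 4: o_4 = (-8.5000, -2.8660, 5.0000)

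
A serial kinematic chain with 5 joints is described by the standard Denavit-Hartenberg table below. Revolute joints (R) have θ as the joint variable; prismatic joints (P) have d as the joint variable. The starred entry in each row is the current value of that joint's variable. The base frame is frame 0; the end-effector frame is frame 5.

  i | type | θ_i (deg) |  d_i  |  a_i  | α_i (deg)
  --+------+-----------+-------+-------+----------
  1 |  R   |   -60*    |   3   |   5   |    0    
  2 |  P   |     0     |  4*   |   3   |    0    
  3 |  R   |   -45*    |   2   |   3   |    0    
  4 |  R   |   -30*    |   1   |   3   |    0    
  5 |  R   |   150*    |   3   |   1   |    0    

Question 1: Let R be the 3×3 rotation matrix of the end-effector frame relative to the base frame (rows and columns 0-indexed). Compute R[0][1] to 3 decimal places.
-0.259

End-effector y-axis (col 1 of R) = (-0.2588,0.9659,0.0000)
R[0][1] = -0.2588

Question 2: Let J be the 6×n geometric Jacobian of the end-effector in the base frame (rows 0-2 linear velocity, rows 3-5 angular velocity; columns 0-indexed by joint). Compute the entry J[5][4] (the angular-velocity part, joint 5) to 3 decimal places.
axis z_4 = (0.0000,0.0000,1.0000); lever o_n−o_4 = (0.9659,0.2588,3.0000)
cross product → J_v[:, 4] = (-0.2588,0.9659,0.0000)
J_ω[:, 4] = z_4
entry J[5][4] = 1.0000

1.000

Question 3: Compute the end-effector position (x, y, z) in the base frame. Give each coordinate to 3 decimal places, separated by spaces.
2.068 -11.688 13.000

after link 1: o_1 = (2.5000, -4.3301, 3.0000)
after link 2: o_2 = (4.0000, -6.9282, 7.0000)
after link 3: o_3 = (3.2235, -9.8260, 9.0000)
after link 4: o_4 = (1.1022, -11.9473, 10.0000)
after link 5: o_5 = (2.0681, -11.6885, 13.0000)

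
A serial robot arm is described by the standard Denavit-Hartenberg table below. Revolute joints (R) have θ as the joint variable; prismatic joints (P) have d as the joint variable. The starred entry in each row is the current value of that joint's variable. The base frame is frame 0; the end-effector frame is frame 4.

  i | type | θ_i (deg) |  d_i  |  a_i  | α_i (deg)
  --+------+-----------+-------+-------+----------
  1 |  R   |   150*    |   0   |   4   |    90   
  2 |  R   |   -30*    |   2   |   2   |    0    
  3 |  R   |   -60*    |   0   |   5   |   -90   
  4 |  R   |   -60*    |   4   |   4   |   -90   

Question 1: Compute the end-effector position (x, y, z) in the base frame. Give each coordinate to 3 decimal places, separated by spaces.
after link 1: o_1 = (-3.4641, 2.0000, 0.0000)
after link 2: o_2 = (-3.9641, 4.5981, -1.0000)
after link 3: o_3 = (-3.9641, 4.5981, -6.0000)
after link 4: o_4 = (-5.6962, 9.5981, -8.0000)

-5.696 9.598 -8.000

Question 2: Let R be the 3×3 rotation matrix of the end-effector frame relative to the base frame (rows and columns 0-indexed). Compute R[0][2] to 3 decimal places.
-0.250

End-effector z-axis (col 2 of R) = (-0.2500,-0.4330,-0.8660)
R[0][2] = -0.2500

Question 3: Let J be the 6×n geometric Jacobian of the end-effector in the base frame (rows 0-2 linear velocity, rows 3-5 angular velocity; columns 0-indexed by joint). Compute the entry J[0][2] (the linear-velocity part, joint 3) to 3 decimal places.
-6.062

axis z_2 = (0.5000,0.8660,0.0000); lever o_n−o_2 = (-1.7321,5.0000,-7.0000)
cross product → J_v[:, 2] = (-6.0622,3.5000,4.0000)
J_ω[:, 2] = z_2
entry J[0][2] = -6.0622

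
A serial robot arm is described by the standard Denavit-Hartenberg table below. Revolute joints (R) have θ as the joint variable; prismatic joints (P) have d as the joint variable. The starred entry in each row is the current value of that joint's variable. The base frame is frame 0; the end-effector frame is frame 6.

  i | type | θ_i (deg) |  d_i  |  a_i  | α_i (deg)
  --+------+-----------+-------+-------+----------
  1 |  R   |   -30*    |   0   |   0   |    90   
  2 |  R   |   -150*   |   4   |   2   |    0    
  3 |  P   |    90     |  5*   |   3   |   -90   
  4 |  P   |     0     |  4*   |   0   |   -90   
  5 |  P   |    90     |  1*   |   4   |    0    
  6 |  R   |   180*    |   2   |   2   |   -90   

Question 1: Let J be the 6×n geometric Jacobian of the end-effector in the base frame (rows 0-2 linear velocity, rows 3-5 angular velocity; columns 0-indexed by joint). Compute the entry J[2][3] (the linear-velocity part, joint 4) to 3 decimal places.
prismatic axis z_3 = (0.7500,-0.4330,0.5000)
J_v[:, 3] = z_3; J_ω[:, 3] = (0,0,0)
entry J[2][3] = 0.5000

0.500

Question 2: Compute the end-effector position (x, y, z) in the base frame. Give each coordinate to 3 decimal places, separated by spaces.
after link 1: o_1 = (0.0000, 0.0000, 0.0000)
after link 2: o_2 = (-3.5000, -2.5981, -1.0000)
after link 3: o_3 = (-4.7010, -7.6782, -3.5981)
after link 4: o_4 = (-1.7010, -9.4103, -1.5981)
after link 5: o_5 = (-4.2010, -6.8122, -3.5981)
after link 6: o_6 = (-1.7010, -5.9462, -2.5981)

-1.701 -5.946 -2.598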